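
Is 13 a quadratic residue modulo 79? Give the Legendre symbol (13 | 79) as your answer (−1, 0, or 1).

1

Reciprocity: 13 ≡ 1 and 79 ≡ 3 (mod 4), so (13/79) = +(79/13).
Reduce top mod 13: now compute (1/13).
Reached (1/13) = 1. Collecting the sign flips along the way, the symbol is +1.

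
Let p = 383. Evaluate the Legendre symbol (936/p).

First reduce: 936 ≡ 170 (mod 383).
Pull out 2: since 383 ≡ 7 (mod 8), (2/383) = +1.
Reciprocity: 85 ≡ 1 and 383 ≡ 3 (mod 4), so (85/383) = +(383/85).
Reduce top mod 85: now compute (43/85).
Reciprocity: 43 ≡ 3 and 85 ≡ 1 (mod 4), so (43/85) = +(85/43).
Reduce top mod 43: now compute (42/43).
Pull out 2: since 43 ≡ 3 (mod 8), (2/43) = -1.
Reciprocity: 21 ≡ 1 and 43 ≡ 3 (mod 4), so (21/43) = +(43/21).
Reduce top mod 21: now compute (1/21).
Reached (1/21) = 1. Collecting the sign flips along the way, the symbol is -1.

-1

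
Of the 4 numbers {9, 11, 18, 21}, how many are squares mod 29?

1

(9/29) = +1 → QR.
(11/29) = -1 → non-residue.
(18/29) = -1 → non-residue.
(21/29) = -1 → non-residue.
Total quadratic residues among the 4: 1.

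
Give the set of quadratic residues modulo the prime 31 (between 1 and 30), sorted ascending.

Square k = 1,…,15 (k and 31−k give the same square):
1²=1, 2²=4, 3²=9, 4²=16, 5²=25, 6²≡5, 7²≡18, 8²≡2, 9²≡19, 10²≡7, 11²≡28, 12²≡20, 13²≡14, 14²≡10, 15²≡8 (mod 31).
So the quadratic residues mod 31 are {1, 2, 4, 5, 7, 8, 9, 10, 14, 16, 18, 19, 20, 25, 28}.

1 2 4 5 7 8 9 10 14 16 18 19 20 25 28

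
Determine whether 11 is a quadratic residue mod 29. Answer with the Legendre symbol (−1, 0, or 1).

Euler's criterion: (11/29) ≡ 11^14 (mod 29).
11^2 ≡ 5 (mod 29)
11^4 ≡ 25 (mod 29)
11^8 ≡ 16 (mod 29)
11^14 = 11^(8+4+2) ≡ 28 (mod 29).
Result is 28 ≡ −1, so (11/29) = −1.

-1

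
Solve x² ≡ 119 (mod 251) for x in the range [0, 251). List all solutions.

Since 251 ≡ 3 (mod 4), a square root of 119 is 119^((251+1)/4) = 119^63 mod 251.
Repeated squaring: 119^2≡105, 119^4≡232, 119^8≡110, 119^16≡52, 119^32≡194 (mod 251).
119^63 = 119^(32+16+8+4+2+1) ≡ 118 (mod 251).
Check: 118² = 13924 ≡ 119 (mod 251). The two roots are 118 and 133.

118, 133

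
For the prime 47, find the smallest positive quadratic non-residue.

(2/47) = +1, so 2 is a residue.
(3/47) = +1, so 3 is a residue.
(4/47) = +1, so 4 is a residue.
(5/47) = −1, so 5 is the smallest positive non-residue mod 47.

5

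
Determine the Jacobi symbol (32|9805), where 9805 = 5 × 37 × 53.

-1

Pull out 2^5: since 9805 ≡ 5 (mod 8), (2/9805) = -1, so (2/9805)^5 = -1.
Reached (1/9805) = 1. Collecting the sign flips along the way, the symbol is -1.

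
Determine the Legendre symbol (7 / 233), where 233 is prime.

1

Reciprocity: 7 ≡ 3 and 233 ≡ 1 (mod 4), so (7/233) = +(233/7).
Reduce top mod 7: now compute (2/7).
Pull out 2: since 7 ≡ 7 (mod 8), (2/7) = +1.
Reached (1/7) = 1. Collecting the sign flips along the way, the symbol is +1.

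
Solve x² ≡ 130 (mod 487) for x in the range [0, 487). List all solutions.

167, 320

Since 487 ≡ 3 (mod 4), a square root of 130 is 130^((487+1)/4) = 130^122 mod 487.
Repeated squaring: 130^2≡342, 130^4≡84, 130^8≡238, 130^16≡152, 130^32≡215, 130^64≡447 (mod 487).
130^122 = 130^(64+32+16+8+2) ≡ 167 (mod 487).
Check: 167² = 27889 ≡ 130 (mod 487). The two roots are 167 and 320.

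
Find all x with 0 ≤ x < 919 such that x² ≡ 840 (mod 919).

271, 648

Since 919 ≡ 3 (mod 4), a square root of 840 is 840^((919+1)/4) = 840^230 mod 919.
Repeated squaring: 840^2≡727, 840^4≡104, 840^8≡707, 840^16≡832, 840^32≡217, 840^64≡220, 840^128≡612 (mod 919).
840^230 = 840^(128+64+32+4+2) ≡ 648 (mod 919).
Check: 648² = 419904 ≡ 840 (mod 919). The two roots are 271 and 648.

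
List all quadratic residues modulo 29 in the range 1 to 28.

Square k = 1,…,14 (k and 29−k give the same square):
1²=1, 2²=4, 3²=9, 4²=16, 5²=25, 6²≡7, 7²≡20, 8²≡6, 9²≡23, 10²≡13, 11²≡5, 12²≡28, 13²≡24, 14²≡22 (mod 29).
So the quadratic residues mod 29 are {1, 4, 5, 6, 7, 9, 13, 16, 20, 22, 23, 24, 25, 28}.

1 4 5 6 7 9 13 16 20 22 23 24 25 28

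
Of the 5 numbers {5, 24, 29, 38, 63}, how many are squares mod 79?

(5/79) = +1 → QR.
(24/79) = -1 → non-residue.
(29/79) = -1 → non-residue.
(38/79) = +1 → QR.
(63/79) = -1 → non-residue.
Total quadratic residues among the 5: 2.

2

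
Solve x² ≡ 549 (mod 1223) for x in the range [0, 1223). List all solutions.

Since 1223 ≡ 3 (mod 4), a square root of 549 is 549^((1223+1)/4) = 549^306 mod 1223.
Repeated squaring: 549^2≡543, 549^4≡106, 549^8≡229, 549^16≡1075, 549^32≡1113, 549^64≡1093, 549^128≡1001, 549^256≡364 (mod 1223).
549^306 = 549^(256+32+16+2) ≡ 410 (mod 1223).
Check: 410² = 168100 ≡ 549 (mod 1223). The two roots are 410 and 813.

410, 813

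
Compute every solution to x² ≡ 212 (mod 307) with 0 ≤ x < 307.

Since 307 ≡ 3 (mod 4), a square root of 212 is 212^((307+1)/4) = 212^77 mod 307.
Repeated squaring: 212^2≡122, 212^4≡148, 212^8≡107, 212^16≡90, 212^32≡118, 212^64≡109 (mod 307).
212^77 = 212^(64+8+4+1) ≡ 121 (mod 307).
Check: 121² = 14641 ≡ 212 (mod 307). The two roots are 121 and 186.

121, 186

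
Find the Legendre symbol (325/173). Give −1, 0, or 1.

1

First reduce: 325 ≡ 152 (mod 173).
Pull out 2^3: since 173 ≡ 5 (mod 8), (2/173) = -1, so (2/173)^3 = -1.
Reciprocity: 19 ≡ 3 and 173 ≡ 1 (mod 4), so (19/173) = +(173/19).
Reduce top mod 19: now compute (2/19).
Pull out 2: since 19 ≡ 3 (mod 8), (2/19) = -1.
Reached (1/19) = 1. Collecting the sign flips along the way, the symbol is +1.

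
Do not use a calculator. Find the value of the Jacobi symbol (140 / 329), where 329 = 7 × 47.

Pull out 2^2: since 329 ≡ 1 (mod 8), (2/329) = +1, so (2/329)^2 = +1.
Reciprocity: 35 ≡ 3 and 329 ≡ 1 (mod 4), so (35/329) = +(329/35).
Reduce top mod 35: now compute (14/35).
Pull out 2: since 35 ≡ 3 (mod 8), (2/35) = -1.
Reciprocity: 7 ≡ 3 and 35 ≡ 3 (mod 4), so (7/35) = −(35/7).
Reduce top mod 7: now compute (0/7).
Top reduces to 0: gcd > 1, so the symbol is 0.

0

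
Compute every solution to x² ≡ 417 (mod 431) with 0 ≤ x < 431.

88, 343

Since 431 ≡ 3 (mod 4), a square root of 417 is 417^((431+1)/4) = 417^108 mod 431.
Repeated squaring: 417^2≡196, 417^4≡57, 417^8≡232, 417^16≡380, 417^32≡15, 417^64≡225 (mod 431).
417^108 = 417^(64+32+8+4) ≡ 88 (mod 431).
Check: 88² = 7744 ≡ 417 (mod 431). The two roots are 88 and 343.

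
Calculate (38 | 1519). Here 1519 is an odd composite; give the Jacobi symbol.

Pull out 2: since 1519 ≡ 7 (mod 8), (2/1519) = +1.
Reciprocity: 19 ≡ 3 and 1519 ≡ 3 (mod 4), so (19/1519) = −(1519/19).
Reduce top mod 19: now compute (18/19).
Pull out 2: since 19 ≡ 3 (mod 8), (2/19) = -1.
Reciprocity: 9 ≡ 1 and 19 ≡ 3 (mod 4), so (9/19) = +(19/9).
Reduce top mod 9: now compute (1/9).
Reached (1/9) = 1. Collecting the sign flips along the way, the symbol is +1.

1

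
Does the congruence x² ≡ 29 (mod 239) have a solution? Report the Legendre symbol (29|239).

Reciprocity: 29 ≡ 1 and 239 ≡ 3 (mod 4), so (29/239) = +(239/29).
Reduce top mod 29: now compute (7/29).
Reciprocity: 7 ≡ 3 and 29 ≡ 1 (mod 4), so (7/29) = +(29/7).
Reduce top mod 7: now compute (1/7).
Reached (1/7) = 1. Collecting the sign flips along the way, the symbol is +1.

1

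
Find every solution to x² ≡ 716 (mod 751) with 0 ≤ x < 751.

Since 751 ≡ 3 (mod 4), a square root of 716 is 716^((751+1)/4) = 716^188 mod 751.
Repeated squaring: 716^2≡474, 716^4≡127, 716^8≡358, 716^16≡494, 716^32≡712, 716^64≡19, 716^128≡361 (mod 751).
716^188 = 716^(128+32+16+8+4) ≡ 669 (mod 751).
Check: 669² = 447561 ≡ 716 (mod 751). The two roots are 82 and 669.

82, 669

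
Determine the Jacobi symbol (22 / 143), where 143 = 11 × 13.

0

Pull out 2: since 143 ≡ 7 (mod 8), (2/143) = +1.
Reciprocity: 11 ≡ 3 and 143 ≡ 3 (mod 4), so (11/143) = −(143/11).
Reduce top mod 11: now compute (0/11).
Top reduces to 0: gcd > 1, so the symbol is 0.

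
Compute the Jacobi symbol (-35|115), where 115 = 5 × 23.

0

First reduce: -35 ≡ 80 (mod 115).
Pull out 2^4: since 115 ≡ 3 (mod 8), (2/115) = -1, so (2/115)^4 = +1.
Reciprocity: 5 ≡ 1 and 115 ≡ 3 (mod 4), so (5/115) = +(115/5).
Reduce top mod 5: now compute (0/5).
Top reduces to 0: gcd > 1, so the symbol is 0.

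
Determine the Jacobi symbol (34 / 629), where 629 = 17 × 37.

Pull out 2: since 629 ≡ 5 (mod 8), (2/629) = -1.
Reciprocity: 17 ≡ 1 and 629 ≡ 1 (mod 4), so (17/629) = +(629/17).
Reduce top mod 17: now compute (0/17).
Top reduces to 0: gcd > 1, so the symbol is 0.

0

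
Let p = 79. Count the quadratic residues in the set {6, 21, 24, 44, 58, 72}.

(6/79) = -1 → non-residue.
(21/79) = +1 → QR.
(24/79) = -1 → non-residue.
(44/79) = +1 → QR.
(58/79) = -1 → non-residue.
(72/79) = +1 → QR.
Total quadratic residues among the 6: 3.

3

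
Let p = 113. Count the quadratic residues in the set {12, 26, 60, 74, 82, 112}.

4

(12/113) = -1 → non-residue.
(26/113) = +1 → QR.
(60/113) = +1 → QR.
(74/113) = -1 → non-residue.
(82/113) = +1 → QR.
(112/113) = +1 → QR.
Total quadratic residues among the 6: 4.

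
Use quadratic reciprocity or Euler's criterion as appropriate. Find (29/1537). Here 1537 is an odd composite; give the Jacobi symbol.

Reciprocity: 29 ≡ 1 and 1537 ≡ 1 (mod 4), so (29/1537) = +(1537/29).
Reduce top mod 29: now compute (0/29).
Top reduces to 0: gcd > 1, so the symbol is 0.

0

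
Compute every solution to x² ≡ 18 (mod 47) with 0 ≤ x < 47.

21, 26

Since 47 ≡ 3 (mod 4), a square root of 18 is 18^((47+1)/4) = 18^12 mod 47.
Repeated squaring: 18^2≡42, 18^4≡25, 18^8≡14 (mod 47).
18^12 = 18^(8+4) ≡ 21 (mod 47).
Check: 21² = 441 ≡ 18 (mod 47). The two roots are 21 and 26.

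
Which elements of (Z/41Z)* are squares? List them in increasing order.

1, 2, 4, 5, 8, 9, 10, 16, 18, 20, 21, 23, 25, 31, 32, 33, 36, 37, 39, 40

Square k = 1,…,20 (k and 41−k give the same square):
1²=1, 2²=4, 3²=9, 4²=16, 5²=25, 6²=36, 7²≡8, 8²≡23, 9²≡40, 10²≡18, 11²≡39, 12²≡21, 13²≡5, 14²≡32, 15²≡20, 16²≡10, 17²≡2, 18²≡37, 19²≡33, 20²≡31 (mod 41).
So the quadratic residues mod 41 are {1, 2, 4, 5, 8, 9, 10, 16, 18, 20, 21, 23, 25, 31, 32, 33, 36, 37, 39, 40}.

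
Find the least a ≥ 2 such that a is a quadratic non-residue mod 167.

(2/167) = +1, so 2 is a residue.
(3/167) = +1, so 3 is a residue.
(4/167) = +1, so 4 is a residue.
(5/167) = −1, so 5 is the smallest positive non-residue mod 167.

5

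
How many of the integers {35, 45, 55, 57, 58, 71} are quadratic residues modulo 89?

(35/89) = -1 → non-residue.
(45/89) = +1 → QR.
(55/89) = +1 → QR.
(57/89) = +1 → QR.
(58/89) = -1 → non-residue.
(71/89) = +1 → QR.
Total quadratic residues among the 6: 4.

4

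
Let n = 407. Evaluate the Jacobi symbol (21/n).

Reciprocity: 21 ≡ 1 and 407 ≡ 3 (mod 4), so (21/407) = +(407/21).
Reduce top mod 21: now compute (8/21).
Pull out 2^3: since 21 ≡ 5 (mod 8), (2/21) = -1, so (2/21)^3 = -1.
Reached (1/21) = 1. Collecting the sign flips along the way, the symbol is -1.

-1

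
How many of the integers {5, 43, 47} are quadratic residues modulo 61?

(5/61) = +1 → QR.
(43/61) = -1 → non-residue.
(47/61) = +1 → QR.
Total quadratic residues among the 3: 2.

2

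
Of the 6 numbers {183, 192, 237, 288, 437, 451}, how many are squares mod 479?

(183/479) = +1 → QR.
(192/479) = +1 → QR.
(237/479) = -1 → non-residue.
(288/479) = +1 → QR.
(437/479) = -1 → non-residue.
(451/479) = -1 → non-residue.
Total quadratic residues among the 6: 3.

3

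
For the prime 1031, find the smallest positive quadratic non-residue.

7

(2/1031) = +1, so 2 is a residue.
(3/1031) = +1, so 3 is a residue.
(4/1031) = +1, so 4 is a residue.
(5/1031) = +1, so 5 is a residue.
(6/1031) = +1, so 6 is a residue.
(7/1031) = −1, so 7 is the smallest positive non-residue mod 1031.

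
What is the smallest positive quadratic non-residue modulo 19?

2

(2/19) = −1, so 2 is the smallest positive non-residue mod 19.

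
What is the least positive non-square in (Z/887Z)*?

5

(2/887) = +1, so 2 is a residue.
(3/887) = +1, so 3 is a residue.
(4/887) = +1, so 4 is a residue.
(5/887) = −1, so 5 is the smallest positive non-residue mod 887.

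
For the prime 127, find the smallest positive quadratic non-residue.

(2/127) = +1, so 2 is a residue.
(3/127) = −1, so 3 is the smallest positive non-residue mod 127.

3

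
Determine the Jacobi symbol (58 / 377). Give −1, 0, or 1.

0

Pull out 2: since 377 ≡ 1 (mod 8), (2/377) = +1.
Reciprocity: 29 ≡ 1 and 377 ≡ 1 (mod 4), so (29/377) = +(377/29).
Reduce top mod 29: now compute (0/29).
Top reduces to 0: gcd > 1, so the symbol is 0.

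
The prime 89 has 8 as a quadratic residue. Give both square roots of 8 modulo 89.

39, 50

89 ≡ 1 (mod 4), so we find a root by search.
Trying successive values, 39² = 1521 ≡ 8 (mod 89). The other root is 89 − 39 = 50.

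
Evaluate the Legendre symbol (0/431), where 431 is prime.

Top reduces to 0: gcd > 1, so the symbol is 0.

0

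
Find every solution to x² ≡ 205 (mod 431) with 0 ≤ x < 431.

Since 431 ≡ 3 (mod 4), a square root of 205 is 205^((431+1)/4) = 205^108 mod 431.
Repeated squaring: 205^2≡218, 205^4≡114, 205^8≡66, 205^16≡46, 205^32≡392, 205^64≡228 (mod 431).
205^108 = 205^(64+32+8+4) ≡ 291 (mod 431).
Check: 291² = 84681 ≡ 205 (mod 431). The two roots are 140 and 291.

140, 291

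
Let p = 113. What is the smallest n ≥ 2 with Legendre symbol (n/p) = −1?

(2/113) = +1, so 2 is a residue.
(3/113) = −1, so 3 is the smallest positive non-residue mod 113.

3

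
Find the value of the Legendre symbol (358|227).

First reduce: 358 ≡ 131 (mod 227).
Reciprocity: 131 ≡ 3 and 227 ≡ 3 (mod 4), so (131/227) = −(227/131).
Reduce top mod 131: now compute (96/131).
Pull out 2^5: since 131 ≡ 3 (mod 8), (2/131) = -1, so (2/131)^5 = -1.
Reciprocity: 3 ≡ 3 and 131 ≡ 3 (mod 4), so (3/131) = −(131/3).
Reduce top mod 3: now compute (2/3).
Pull out 2: since 3 ≡ 3 (mod 8), (2/3) = -1.
Reached (1/3) = 1. Collecting the sign flips along the way, the symbol is +1.

1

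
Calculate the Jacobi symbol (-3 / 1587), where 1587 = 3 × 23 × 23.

0

First reduce: -3 ≡ 1584 (mod 1587).
Pull out 2^4: since 1587 ≡ 3 (mod 8), (2/1587) = -1, so (2/1587)^4 = +1.
Reciprocity: 99 ≡ 3 and 1587 ≡ 3 (mod 4), so (99/1587) = −(1587/99).
Reduce top mod 99: now compute (3/99).
Reciprocity: 3 ≡ 3 and 99 ≡ 3 (mod 4), so (3/99) = −(99/3).
Reduce top mod 3: now compute (0/3).
Top reduces to 0: gcd > 1, so the symbol is 0.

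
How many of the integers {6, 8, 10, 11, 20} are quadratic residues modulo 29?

(6/29) = +1 → QR.
(8/29) = -1 → non-residue.
(10/29) = -1 → non-residue.
(11/29) = -1 → non-residue.
(20/29) = +1 → QR.
Total quadratic residues among the 5: 2.

2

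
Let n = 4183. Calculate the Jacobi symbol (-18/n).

-1

First reduce: -18 ≡ 4165 (mod 4183).
Reciprocity: 4165 ≡ 1 and 4183 ≡ 3 (mod 4), so (4165/4183) = +(4183/4165).
Reduce top mod 4165: now compute (18/4165).
Pull out 2: since 4165 ≡ 5 (mod 8), (2/4165) = -1.
Reciprocity: 9 ≡ 1 and 4165 ≡ 1 (mod 4), so (9/4165) = +(4165/9).
Reduce top mod 9: now compute (7/9).
Reciprocity: 7 ≡ 3 and 9 ≡ 1 (mod 4), so (7/9) = +(9/7).
Reduce top mod 7: now compute (2/7).
Pull out 2: since 7 ≡ 7 (mod 8), (2/7) = +1.
Reached (1/7) = 1. Collecting the sign flips along the way, the symbol is -1.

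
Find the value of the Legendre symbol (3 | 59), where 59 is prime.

1

Reciprocity: 3 ≡ 3 and 59 ≡ 3 (mod 4), so (3/59) = −(59/3).
Reduce top mod 3: now compute (2/3).
Pull out 2: since 3 ≡ 3 (mod 8), (2/3) = -1.
Reached (1/3) = 1. Collecting the sign flips along the way, the symbol is +1.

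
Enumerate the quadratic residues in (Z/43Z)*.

1 4 6 9 10 11 13 14 15 16 17 21 23 24 25 31 35 36 38 40 41

Square k = 1,…,21 (k and 43−k give the same square):
1²=1, 2²=4, 3²=9, 4²=16, 5²=25, 6²=36, 7²≡6, 8²≡21, 9²≡38, 10²≡14, 11²≡35, 12²≡15, 13²≡40, 14²≡24, 15²≡10, 16²≡41, 17²≡31, 18²≡23, 19²≡17, 20²≡13, 21²≡11 (mod 43).
So the quadratic residues mod 43 are {1, 4, 6, 9, 10, 11, 13, 14, 15, 16, 17, 21, 23, 24, 25, 31, 35, 36, 38, 40, 41}.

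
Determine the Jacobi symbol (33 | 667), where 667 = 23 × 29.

-1

Reciprocity: 33 ≡ 1 and 667 ≡ 3 (mod 4), so (33/667) = +(667/33).
Reduce top mod 33: now compute (7/33).
Reciprocity: 7 ≡ 3 and 33 ≡ 1 (mod 4), so (7/33) = +(33/7).
Reduce top mod 7: now compute (5/7).
Reciprocity: 5 ≡ 1 and 7 ≡ 3 (mod 4), so (5/7) = +(7/5).
Reduce top mod 5: now compute (2/5).
Pull out 2: since 5 ≡ 5 (mod 8), (2/5) = -1.
Reached (1/5) = 1. Collecting the sign flips along the way, the symbol is -1.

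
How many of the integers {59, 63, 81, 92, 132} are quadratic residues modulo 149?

(59/149) = -1 → non-residue.
(63/149) = +1 → QR.
(81/149) = +1 → QR.
(92/149) = -1 → non-residue.
(132/149) = +1 → QR.
Total quadratic residues among the 5: 3.

3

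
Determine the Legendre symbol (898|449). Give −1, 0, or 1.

First reduce: 898 ≡ 0 (mod 449).
Top reduces to 0: gcd > 1, so the symbol is 0.

0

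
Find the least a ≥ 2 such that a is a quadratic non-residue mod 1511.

(2/1511) = +1, so 2 is a residue.
(3/1511) = +1, so 3 is a residue.
(4/1511) = +1, so 4 is a residue.
(5/1511) = +1, so 5 is a residue.
(6/1511) = +1, so 6 is a residue.
(7/1511) = +1, so 7 is a residue.
(8/1511) = +1, so 8 is a residue.
(9/1511) = +1, so 9 is a residue.
(10/1511) = +1, so 10 is a residue.
(11/1511) = −1, so 11 is the smallest positive non-residue mod 1511.

11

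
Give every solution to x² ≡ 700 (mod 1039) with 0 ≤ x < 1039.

249, 790

Since 1039 ≡ 3 (mod 4), a square root of 700 is 700^((1039+1)/4) = 700^260 mod 1039.
Repeated squaring: 700^2≡631, 700^4≡224, 700^8≡304, 700^16≡984, 700^32≡947, 700^64≡152, 700^128≡246, 700^256≡254 (mod 1039).
700^260 = 700^(256+4) ≡ 790 (mod 1039).
Check: 790² = 624100 ≡ 700 (mod 1039). The two roots are 249 and 790.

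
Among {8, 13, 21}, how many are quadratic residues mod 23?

(8/23) = +1 → QR.
(13/23) = +1 → QR.
(21/23) = -1 → non-residue.
Total quadratic residues among the 3: 2.

2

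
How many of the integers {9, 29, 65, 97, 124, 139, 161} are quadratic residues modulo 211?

4

(9/211) = +1 → QR.
(29/211) = -1 → non-residue.
(65/211) = +1 → QR.
(97/211) = -1 → non-residue.
(124/211) = -1 → non-residue.
(139/211) = +1 → QR.
(161/211) = +1 → QR.
Total quadratic residues among the 7: 4.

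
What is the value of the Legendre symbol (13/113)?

Reciprocity: 13 ≡ 1 and 113 ≡ 1 (mod 4), so (13/113) = +(113/13).
Reduce top mod 13: now compute (9/13).
Reciprocity: 9 ≡ 1 and 13 ≡ 1 (mod 4), so (9/13) = +(13/9).
Reduce top mod 9: now compute (4/9).
Pull out 2^2: since 9 ≡ 1 (mod 8), (2/9) = +1, so (2/9)^2 = +1.
Reached (1/9) = 1. Collecting the sign flips along the way, the symbol is +1.

1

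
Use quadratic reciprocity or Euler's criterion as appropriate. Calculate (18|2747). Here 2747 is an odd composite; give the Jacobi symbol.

-1

Pull out 2: since 2747 ≡ 3 (mod 8), (2/2747) = -1.
Reciprocity: 9 ≡ 1 and 2747 ≡ 3 (mod 4), so (9/2747) = +(2747/9).
Reduce top mod 9: now compute (2/9).
Pull out 2: since 9 ≡ 1 (mod 8), (2/9) = +1.
Reached (1/9) = 1. Collecting the sign flips along the way, the symbol is -1.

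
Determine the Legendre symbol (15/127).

Reciprocity: 15 ≡ 3 and 127 ≡ 3 (mod 4), so (15/127) = −(127/15).
Reduce top mod 15: now compute (7/15).
Reciprocity: 7 ≡ 3 and 15 ≡ 3 (mod 4), so (7/15) = −(15/7).
Reduce top mod 7: now compute (1/7).
Reached (1/7) = 1. Collecting the sign flips along the way, the symbol is +1.

1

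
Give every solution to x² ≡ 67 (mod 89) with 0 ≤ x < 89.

89 ≡ 1 (mod 4), so we find a root by search.
Trying successive values, 44² = 1936 ≡ 67 (mod 89). The other root is 89 − 44 = 45.

44, 45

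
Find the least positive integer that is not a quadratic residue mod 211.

(2/211) = −1, so 2 is the smallest positive non-residue mod 211.

2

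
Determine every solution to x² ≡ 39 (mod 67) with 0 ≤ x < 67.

21, 46

Since 67 ≡ 3 (mod 4), a square root of 39 is 39^((67+1)/4) = 39^17 mod 67.
Repeated squaring: 39^2≡47, 39^4≡65, 39^8≡4, 39^16≡16 (mod 67).
39^17 = 39^(16+1) ≡ 21 (mod 67).
Check: 21² = 441 ≡ 39 (mod 67). The two roots are 21 and 46.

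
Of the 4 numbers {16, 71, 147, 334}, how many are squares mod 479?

4

(16/479) = +1 → QR.
(71/479) = +1 → QR.
(147/479) = +1 → QR.
(334/479) = +1 → QR.
Total quadratic residues among the 4: 4.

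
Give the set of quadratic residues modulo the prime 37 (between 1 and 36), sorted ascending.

1 3 4 7 9 10 11 12 16 21 25 26 27 28 30 33 34 36

Square k = 1,…,18 (k and 37−k give the same square):
1²=1, 2²=4, 3²=9, 4²=16, 5²=25, 6²=36, 7²≡12, 8²≡27, 9²≡7, 10²≡26, 11²≡10, 12²≡33, 13²≡21, 14²≡11, 15²≡3, 16²≡34, 17²≡30, 18²≡28 (mod 37).
So the quadratic residues mod 37 are {1, 3, 4, 7, 9, 10, 11, 12, 16, 21, 25, 26, 27, 28, 30, 33, 34, 36}.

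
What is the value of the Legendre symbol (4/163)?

1

Euler's criterion: (4/163) ≡ 4^81 (mod 163).
4^2 ≡ 16 (mod 163)
4^4 ≡ 93 (mod 163)
4^8 ≡ 10 (mod 163)
4^16 ≡ 100 (mod 163)
4^32 ≡ 57 (mod 163)
4^64 ≡ 152 (mod 163)
4^81 = 4^(64+16+1) ≡ 1 (mod 163).
Result is 1, so (4/163) = 1.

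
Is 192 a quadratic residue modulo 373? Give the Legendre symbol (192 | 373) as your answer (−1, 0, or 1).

1

Euler's criterion: (192/373) ≡ 192^186 (mod 373).
192^2 ≡ 310 (mod 373)
192^4 ≡ 239 (mod 373)
192^8 ≡ 52 (mod 373)
192^16 ≡ 93 (mod 373)
192^32 ≡ 70 (mod 373)
192^64 ≡ 51 (mod 373)
192^128 ≡ 363 (mod 373)
192^186 = 192^(128+32+16+8+2) ≡ 1 (mod 373).
Result is 1, so (192/373) = 1.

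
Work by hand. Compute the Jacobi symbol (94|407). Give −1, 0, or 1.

Pull out 2: since 407 ≡ 7 (mod 8), (2/407) = +1.
Reciprocity: 47 ≡ 3 and 407 ≡ 3 (mod 4), so (47/407) = −(407/47).
Reduce top mod 47: now compute (31/47).
Reciprocity: 31 ≡ 3 and 47 ≡ 3 (mod 4), so (31/47) = −(47/31).
Reduce top mod 31: now compute (16/31).
Pull out 2^4: since 31 ≡ 7 (mod 8), (2/31) = +1, so (2/31)^4 = +1.
Reached (1/31) = 1. Collecting the sign flips along the way, the symbol is +1.

1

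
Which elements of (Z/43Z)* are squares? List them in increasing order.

1 4 6 9 10 11 13 14 15 16 17 21 23 24 25 31 35 36 38 40 41

Square k = 1,…,21 (k and 43−k give the same square):
1²=1, 2²=4, 3²=9, 4²=16, 5²=25, 6²=36, 7²≡6, 8²≡21, 9²≡38, 10²≡14, 11²≡35, 12²≡15, 13²≡40, 14²≡24, 15²≡10, 16²≡41, 17²≡31, 18²≡23, 19²≡17, 20²≡13, 21²≡11 (mod 43).
So the quadratic residues mod 43 are {1, 4, 6, 9, 10, 11, 13, 14, 15, 16, 17, 21, 23, 24, 25, 31, 35, 36, 38, 40, 41}.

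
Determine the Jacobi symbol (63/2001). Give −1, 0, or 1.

0

Reciprocity: 63 ≡ 3 and 2001 ≡ 1 (mod 4), so (63/2001) = +(2001/63).
Reduce top mod 63: now compute (48/63).
Pull out 2^4: since 63 ≡ 7 (mod 8), (2/63) = +1, so (2/63)^4 = +1.
Reciprocity: 3 ≡ 3 and 63 ≡ 3 (mod 4), so (3/63) = −(63/3).
Reduce top mod 3: now compute (0/3).
Top reduces to 0: gcd > 1, so the symbol is 0.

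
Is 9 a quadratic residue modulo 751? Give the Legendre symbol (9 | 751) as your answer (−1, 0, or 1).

1

Reciprocity: 9 ≡ 1 and 751 ≡ 3 (mod 4), so (9/751) = +(751/9).
Reduce top mod 9: now compute (4/9).
Pull out 2^2: since 9 ≡ 1 (mod 8), (2/9) = +1, so (2/9)^2 = +1.
Reached (1/9) = 1. Collecting the sign flips along the way, the symbol is +1.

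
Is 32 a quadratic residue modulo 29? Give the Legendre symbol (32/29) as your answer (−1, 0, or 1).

First reduce: 32 ≡ 3 (mod 29).
Reciprocity: 3 ≡ 3 and 29 ≡ 1 (mod 4), so (3/29) = +(29/3).
Reduce top mod 3: now compute (2/3).
Pull out 2: since 3 ≡ 3 (mod 8), (2/3) = -1.
Reached (1/3) = 1. Collecting the sign flips along the way, the symbol is -1.

-1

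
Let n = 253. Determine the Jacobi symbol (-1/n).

First reduce: -1 ≡ 252 (mod 253).
Pull out 2^2: since 253 ≡ 5 (mod 8), (2/253) = -1, so (2/253)^2 = +1.
Reciprocity: 63 ≡ 3 and 253 ≡ 1 (mod 4), so (63/253) = +(253/63).
Reduce top mod 63: now compute (1/63).
Reached (1/63) = 1. Collecting the sign flips along the way, the symbol is +1.

1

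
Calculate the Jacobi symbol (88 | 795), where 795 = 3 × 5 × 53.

Pull out 2^3: since 795 ≡ 3 (mod 8), (2/795) = -1, so (2/795)^3 = -1.
Reciprocity: 11 ≡ 3 and 795 ≡ 3 (mod 4), so (11/795) = −(795/11).
Reduce top mod 11: now compute (3/11).
Reciprocity: 3 ≡ 3 and 11 ≡ 3 (mod 4), so (3/11) = −(11/3).
Reduce top mod 3: now compute (2/3).
Pull out 2: since 3 ≡ 3 (mod 8), (2/3) = -1.
Reached (1/3) = 1. Collecting the sign flips along the way, the symbol is +1.

1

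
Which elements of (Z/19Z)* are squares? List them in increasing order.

1,4,5,6,7,9,11,16,17

Square k = 1,…,9 (k and 19−k give the same square):
1²=1, 2²=4, 3²=9, 4²=16, 5²≡6, 6²≡17, 7²≡11, 8²≡7, 9²≡5 (mod 19).
So the quadratic residues mod 19 are {1, 4, 5, 6, 7, 9, 11, 16, 17}.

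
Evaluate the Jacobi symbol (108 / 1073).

-1

Pull out 2^2: since 1073 ≡ 1 (mod 8), (2/1073) = +1, so (2/1073)^2 = +1.
Reciprocity: 27 ≡ 3 and 1073 ≡ 1 (mod 4), so (27/1073) = +(1073/27).
Reduce top mod 27: now compute (20/27).
Pull out 2^2: since 27 ≡ 3 (mod 8), (2/27) = -1, so (2/27)^2 = +1.
Reciprocity: 5 ≡ 1 and 27 ≡ 3 (mod 4), so (5/27) = +(27/5).
Reduce top mod 5: now compute (2/5).
Pull out 2: since 5 ≡ 5 (mod 8), (2/5) = -1.
Reached (1/5) = 1. Collecting the sign flips along the way, the symbol is -1.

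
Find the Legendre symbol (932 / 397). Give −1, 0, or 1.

-1

First reduce: 932 ≡ 138 (mod 397).
Pull out 2: since 397 ≡ 5 (mod 8), (2/397) = -1.
Reciprocity: 69 ≡ 1 and 397 ≡ 1 (mod 4), so (69/397) = +(397/69).
Reduce top mod 69: now compute (52/69).
Pull out 2^2: since 69 ≡ 5 (mod 8), (2/69) = -1, so (2/69)^2 = +1.
Reciprocity: 13 ≡ 1 and 69 ≡ 1 (mod 4), so (13/69) = +(69/13).
Reduce top mod 13: now compute (4/13).
Pull out 2^2: since 13 ≡ 5 (mod 8), (2/13) = -1, so (2/13)^2 = +1.
Reached (1/13) = 1. Collecting the sign flips along the way, the symbol is -1.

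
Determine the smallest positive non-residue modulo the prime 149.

(2/149) = −1, so 2 is the smallest positive non-residue mod 149.

2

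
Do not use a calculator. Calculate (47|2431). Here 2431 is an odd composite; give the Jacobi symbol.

-1

Reciprocity: 47 ≡ 3 and 2431 ≡ 3 (mod 4), so (47/2431) = −(2431/47).
Reduce top mod 47: now compute (34/47).
Pull out 2: since 47 ≡ 7 (mod 8), (2/47) = +1.
Reciprocity: 17 ≡ 1 and 47 ≡ 3 (mod 4), so (17/47) = +(47/17).
Reduce top mod 17: now compute (13/17).
Reciprocity: 13 ≡ 1 and 17 ≡ 1 (mod 4), so (13/17) = +(17/13).
Reduce top mod 13: now compute (4/13).
Pull out 2^2: since 13 ≡ 5 (mod 8), (2/13) = -1, so (2/13)^2 = +1.
Reached (1/13) = 1. Collecting the sign flips along the way, the symbol is -1.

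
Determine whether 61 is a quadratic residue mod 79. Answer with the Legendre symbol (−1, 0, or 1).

-1

Euler's criterion: (61/79) ≡ 61^39 (mod 79).
61^2 ≡ 8 (mod 79)
61^4 ≡ 64 (mod 79)
61^8 ≡ 67 (mod 79)
61^16 ≡ 65 (mod 79)
61^32 ≡ 38 (mod 79)
61^39 = 61^(32+4+2+1) ≡ 78 (mod 79).
Result is 78 ≡ −1, so (61/79) = −1.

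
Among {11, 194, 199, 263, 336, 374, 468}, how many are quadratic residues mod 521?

6

(11/521) = +1 → QR.
(194/521) = +1 → QR.
(199/521) = +1 → QR.
(263/521) = +1 → QR.
(336/521) = +1 → QR.
(374/521) = -1 → non-residue.
(468/521) = +1 → QR.
Total quadratic residues among the 7: 6.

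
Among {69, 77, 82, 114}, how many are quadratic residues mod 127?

(69/127) = +1 → QR.
(77/127) = -1 → non-residue.
(82/127) = +1 → QR.
(114/127) = -1 → non-residue.
Total quadratic residues among the 4: 2.

2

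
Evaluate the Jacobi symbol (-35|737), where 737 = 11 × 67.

First reduce: -35 ≡ 702 (mod 737).
Pull out 2: since 737 ≡ 1 (mod 8), (2/737) = +1.
Reciprocity: 351 ≡ 3 and 737 ≡ 1 (mod 4), so (351/737) = +(737/351).
Reduce top mod 351: now compute (35/351).
Reciprocity: 35 ≡ 3 and 351 ≡ 3 (mod 4), so (35/351) = −(351/35).
Reduce top mod 35: now compute (1/35).
Reached (1/35) = 1. Collecting the sign flips along the way, the symbol is -1.

-1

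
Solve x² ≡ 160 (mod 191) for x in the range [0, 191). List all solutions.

55, 136

Since 191 ≡ 3 (mod 4), a square root of 160 is 160^((191+1)/4) = 160^48 mod 191.
Repeated squaring: 160^2≡6, 160^4≡36, 160^8≡150, 160^16≡153, 160^32≡107 (mod 191).
160^48 = 160^(32+16) ≡ 136 (mod 191).
Check: 136² = 18496 ≡ 160 (mod 191). The two roots are 55 and 136.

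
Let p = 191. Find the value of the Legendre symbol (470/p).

First reduce: 470 ≡ 88 (mod 191).
Pull out 2^3: since 191 ≡ 7 (mod 8), (2/191) = +1, so (2/191)^3 = +1.
Reciprocity: 11 ≡ 3 and 191 ≡ 3 (mod 4), so (11/191) = −(191/11).
Reduce top mod 11: now compute (4/11).
Pull out 2^2: since 11 ≡ 3 (mod 8), (2/11) = -1, so (2/11)^2 = +1.
Reached (1/11) = 1. Collecting the sign flips along the way, the symbol is -1.

-1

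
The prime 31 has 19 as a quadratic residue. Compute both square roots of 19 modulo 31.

Since 31 ≡ 3 (mod 4), a square root of 19 is 19^((31+1)/4) = 19^8 mod 31.
Repeated squaring: 19^2≡20, 19^4≡28, 19^8≡9 (mod 31).
19^8 = 19^(8) ≡ 9 (mod 31).
Check: 9² = 81 ≡ 19 (mod 31). The two roots are 9 and 22.

9, 22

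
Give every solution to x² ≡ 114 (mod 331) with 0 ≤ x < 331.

Since 331 ≡ 3 (mod 4), a square root of 114 is 114^((331+1)/4) = 114^83 mod 331.
Repeated squaring: 114^2≡87, 114^4≡287, 114^8≡281, 114^16≡183, 114^32≡58, 114^64≡54 (mod 331).
114^83 = 114^(64+16+2+1) ≡ 245 (mod 331).
Check: 245² = 60025 ≡ 114 (mod 331). The two roots are 86 and 245.

86, 245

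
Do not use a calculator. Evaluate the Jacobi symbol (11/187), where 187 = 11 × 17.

0

Reciprocity: 11 ≡ 3 and 187 ≡ 3 (mod 4), so (11/187) = −(187/11).
Reduce top mod 11: now compute (0/11).
Top reduces to 0: gcd > 1, so the symbol is 0.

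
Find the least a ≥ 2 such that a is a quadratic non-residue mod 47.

(2/47) = +1, so 2 is a residue.
(3/47) = +1, so 3 is a residue.
(4/47) = +1, so 4 is a residue.
(5/47) = −1, so 5 is the smallest positive non-residue mod 47.

5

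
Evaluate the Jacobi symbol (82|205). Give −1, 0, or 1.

0

Pull out 2: since 205 ≡ 5 (mod 8), (2/205) = -1.
Reciprocity: 41 ≡ 1 and 205 ≡ 1 (mod 4), so (41/205) = +(205/41).
Reduce top mod 41: now compute (0/41).
Top reduces to 0: gcd > 1, so the symbol is 0.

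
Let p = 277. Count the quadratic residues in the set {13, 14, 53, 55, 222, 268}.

(13/277) = +1 → QR.
(14/277) = -1 → non-residue.
(53/277) = -1 → non-residue.
(55/277) = +1 → QR.
(222/277) = +1 → QR.
(268/277) = +1 → QR.
Total quadratic residues among the 6: 4.

4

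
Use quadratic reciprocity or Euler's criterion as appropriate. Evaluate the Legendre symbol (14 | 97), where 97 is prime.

Euler's criterion: (14/97) ≡ 14^48 (mod 97).
14^2 ≡ 2 (mod 97)
14^4 ≡ 4 (mod 97)
14^8 ≡ 16 (mod 97)
14^16 ≡ 62 (mod 97)
14^32 ≡ 61 (mod 97)
14^48 = 14^(32+16) ≡ 96 (mod 97).
Result is 96 ≡ −1, so (14/97) = −1.

-1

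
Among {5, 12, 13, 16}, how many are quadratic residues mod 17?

2

(5/17) = -1 → non-residue.
(12/17) = -1 → non-residue.
(13/17) = +1 → QR.
(16/17) = +1 → QR.
Total quadratic residues among the 4: 2.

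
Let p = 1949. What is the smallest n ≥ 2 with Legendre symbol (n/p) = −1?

(2/1949) = −1, so 2 is the smallest positive non-residue mod 1949.

2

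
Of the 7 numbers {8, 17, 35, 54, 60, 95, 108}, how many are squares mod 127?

4

(8/127) = +1 → QR.
(17/127) = +1 → QR.
(35/127) = +1 → QR.
(54/127) = -1 → non-residue.
(60/127) = +1 → QR.
(95/127) = -1 → non-residue.
(108/127) = -1 → non-residue.
Total quadratic residues among the 7: 4.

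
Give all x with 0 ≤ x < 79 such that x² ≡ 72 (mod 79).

25, 54

Since 79 ≡ 3 (mod 4), a square root of 72 is 72^((79+1)/4) = 72^20 mod 79.
Repeated squaring: 72^2≡49, 72^4≡31, 72^8≡13, 72^16≡11 (mod 79).
72^20 = 72^(16+4) ≡ 25 (mod 79).
Check: 25² = 625 ≡ 72 (mod 79). The two roots are 25 and 54.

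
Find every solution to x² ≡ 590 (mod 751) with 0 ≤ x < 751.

90, 661

Since 751 ≡ 3 (mod 4), a square root of 590 is 590^((751+1)/4) = 590^188 mod 751.
Repeated squaring: 590^2≡387, 590^4≡320, 590^8≡264, 590^16≡604, 590^32≡581, 590^64≡362, 590^128≡370 (mod 751).
590^188 = 590^(128+32+16+8+4) ≡ 90 (mod 751).
Check: 90² = 8100 ≡ 590 (mod 751). The two roots are 90 and 661.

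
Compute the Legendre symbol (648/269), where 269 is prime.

-1

First reduce: 648 ≡ 110 (mod 269).
Pull out 2: since 269 ≡ 5 (mod 8), (2/269) = -1.
Reciprocity: 55 ≡ 3 and 269 ≡ 1 (mod 4), so (55/269) = +(269/55).
Reduce top mod 55: now compute (49/55).
Reciprocity: 49 ≡ 1 and 55 ≡ 3 (mod 4), so (49/55) = +(55/49).
Reduce top mod 49: now compute (6/49).
Pull out 2: since 49 ≡ 1 (mod 8), (2/49) = +1.
Reciprocity: 3 ≡ 3 and 49 ≡ 1 (mod 4), so (3/49) = +(49/3).
Reduce top mod 3: now compute (1/3).
Reached (1/3) = 1. Collecting the sign flips along the way, the symbol is -1.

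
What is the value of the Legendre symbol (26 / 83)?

Pull out 2: since 83 ≡ 3 (mod 8), (2/83) = -1.
Reciprocity: 13 ≡ 1 and 83 ≡ 3 (mod 4), so (13/83) = +(83/13).
Reduce top mod 13: now compute (5/13).
Reciprocity: 5 ≡ 1 and 13 ≡ 1 (mod 4), so (5/13) = +(13/5).
Reduce top mod 5: now compute (3/5).
Reciprocity: 3 ≡ 3 and 5 ≡ 1 (mod 4), so (3/5) = +(5/3).
Reduce top mod 3: now compute (2/3).
Pull out 2: since 3 ≡ 3 (mod 8), (2/3) = -1.
Reached (1/3) = 1. Collecting the sign flips along the way, the symbol is +1.

1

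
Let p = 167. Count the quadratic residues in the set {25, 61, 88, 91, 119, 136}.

3

(25/167) = +1 → QR.
(61/167) = +1 → QR.
(88/167) = +1 → QR.
(91/167) = -1 → non-residue.
(119/167) = -1 → non-residue.
(136/167) = -1 → non-residue.
Total quadratic residues among the 6: 3.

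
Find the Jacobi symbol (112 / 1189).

-1

Pull out 2^4: since 1189 ≡ 5 (mod 8), (2/1189) = -1, so (2/1189)^4 = +1.
Reciprocity: 7 ≡ 3 and 1189 ≡ 1 (mod 4), so (7/1189) = +(1189/7).
Reduce top mod 7: now compute (6/7).
Pull out 2: since 7 ≡ 7 (mod 8), (2/7) = +1.
Reciprocity: 3 ≡ 3 and 7 ≡ 3 (mod 4), so (3/7) = −(7/3).
Reduce top mod 3: now compute (1/3).
Reached (1/3) = 1. Collecting the sign flips along the way, the symbol is -1.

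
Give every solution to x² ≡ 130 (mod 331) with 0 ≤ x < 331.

Since 331 ≡ 3 (mod 4), a square root of 130 is 130^((331+1)/4) = 130^83 mod 331.
Repeated squaring: 130^2≡19, 130^4≡30, 130^8≡238, 130^16≡43, 130^32≡194, 130^64≡233 (mod 331).
130^83 = 130^(64+16+2+1) ≡ 46 (mod 331).
Check: 46² = 2116 ≡ 130 (mod 331). The two roots are 46 and 285.

46, 285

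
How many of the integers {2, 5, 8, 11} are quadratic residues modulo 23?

(2/23) = +1 → QR.
(5/23) = -1 → non-residue.
(8/23) = +1 → QR.
(11/23) = -1 → non-residue.
Total quadratic residues among the 4: 2.

2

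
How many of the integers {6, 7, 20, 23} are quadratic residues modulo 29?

4

(6/29) = +1 → QR.
(7/29) = +1 → QR.
(20/29) = +1 → QR.
(23/29) = +1 → QR.
Total quadratic residues among the 4: 4.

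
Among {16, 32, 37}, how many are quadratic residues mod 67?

2

(16/67) = +1 → QR.
(32/67) = -1 → non-residue.
(37/67) = +1 → QR.
Total quadratic residues among the 3: 2.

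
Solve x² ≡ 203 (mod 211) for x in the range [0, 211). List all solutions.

25, 186

Since 211 ≡ 3 (mod 4), a square root of 203 is 203^((211+1)/4) = 203^53 mod 211.
Repeated squaring: 203^2≡64, 203^4≡87, 203^8≡184, 203^16≡96, 203^32≡143 (mod 211).
203^53 = 203^(32+16+4+1) ≡ 25 (mod 211).
Check: 25² = 625 ≡ 203 (mod 211). The two roots are 25 and 186.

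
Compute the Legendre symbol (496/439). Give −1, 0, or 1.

First reduce: 496 ≡ 57 (mod 439).
Reciprocity: 57 ≡ 1 and 439 ≡ 3 (mod 4), so (57/439) = +(439/57).
Reduce top mod 57: now compute (40/57).
Pull out 2^3: since 57 ≡ 1 (mod 8), (2/57) = +1, so (2/57)^3 = +1.
Reciprocity: 5 ≡ 1 and 57 ≡ 1 (mod 4), so (5/57) = +(57/5).
Reduce top mod 5: now compute (2/5).
Pull out 2: since 5 ≡ 5 (mod 8), (2/5) = -1.
Reached (1/5) = 1. Collecting the sign flips along the way, the symbol is -1.

-1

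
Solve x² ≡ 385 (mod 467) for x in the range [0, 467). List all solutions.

Since 467 ≡ 3 (mod 4), a square root of 385 is 385^((467+1)/4) = 385^117 mod 467.
Repeated squaring: 385^2≡186, 385^4≡38, 385^8≡43, 385^16≡448, 385^32≡361, 385^64≡28 (mod 467).
385^117 = 385^(64+32+16+4+1) ≡ 151 (mod 467).
Check: 151² = 22801 ≡ 385 (mod 467). The two roots are 151 and 316.

151, 316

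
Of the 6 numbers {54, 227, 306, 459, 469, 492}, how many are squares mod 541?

3

(54/541) = -1 → non-residue.
(227/541) = +1 → QR.
(306/541) = +1 → QR.
(459/541) = -1 → non-residue.
(469/541) = -1 → non-residue.
(492/541) = +1 → QR.
Total quadratic residues among the 6: 3.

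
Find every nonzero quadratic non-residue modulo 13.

2 5 6 7 8 11

Square k = 1,…,6 (k and 13−k give the same square):
1²=1, 2²=4, 3²=9, 4²≡3, 5²≡12, 6²≡10 (mod 13).
The residues are {1, 3, 4, 9, 10, 12}; the non-residues are the remaining 6 nonzero classes.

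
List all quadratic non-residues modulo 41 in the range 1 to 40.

3,6,7,11,12,13,14,15,17,19,22,24,26,27,28,29,30,34,35,38

Square k = 1,…,20 (k and 41−k give the same square):
1²=1, 2²=4, 3²=9, 4²=16, 5²=25, 6²=36, 7²≡8, 8²≡23, 9²≡40, 10²≡18, 11²≡39, 12²≡21, 13²≡5, 14²≡32, 15²≡20, 16²≡10, 17²≡2, 18²≡37, 19²≡33, 20²≡31 (mod 41).
The residues are {1, 2, 4, 5, 8, 9, 10, 16, 18, 20, 21, 23, 25, 31, 32, 33, 36, 37, 39, 40}; the non-residues are the remaining 20 nonzero classes.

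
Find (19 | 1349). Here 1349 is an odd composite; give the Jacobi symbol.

Reciprocity: 19 ≡ 3 and 1349 ≡ 1 (mod 4), so (19/1349) = +(1349/19).
Reduce top mod 19: now compute (0/19).
Top reduces to 0: gcd > 1, so the symbol is 0.

0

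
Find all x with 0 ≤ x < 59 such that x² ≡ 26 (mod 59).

Since 59 ≡ 3 (mod 4), a square root of 26 is 26^((59+1)/4) = 26^15 mod 59.
Repeated squaring: 26^2≡27, 26^4≡21, 26^8≡28 (mod 59).
26^15 = 26^(8+4+2+1) ≡ 12 (mod 59).
Check: 12² = 144 ≡ 26 (mod 59). The two roots are 12 and 47.

12, 47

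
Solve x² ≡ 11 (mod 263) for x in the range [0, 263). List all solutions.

Since 263 ≡ 3 (mod 4), a square root of 11 is 11^((263+1)/4) = 11^66 mod 263.
Repeated squaring: 11^2≡121, 11^4≡176, 11^8≡205, 11^16≡208, 11^32≡132, 11^64≡66 (mod 263).
11^66 = 11^(64+2) ≡ 96 (mod 263).
Check: 96² = 9216 ≡ 11 (mod 263). The two roots are 96 and 167.

96, 167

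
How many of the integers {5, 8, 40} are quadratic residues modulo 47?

(5/47) = -1 → non-residue.
(8/47) = +1 → QR.
(40/47) = -1 → non-residue.
Total quadratic residues among the 3: 1.

1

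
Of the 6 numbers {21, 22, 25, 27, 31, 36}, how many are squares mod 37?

4

(21/37) = +1 → QR.
(22/37) = -1 → non-residue.
(25/37) = +1 → QR.
(27/37) = +1 → QR.
(31/37) = -1 → non-residue.
(36/37) = +1 → QR.
Total quadratic residues among the 6: 4.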